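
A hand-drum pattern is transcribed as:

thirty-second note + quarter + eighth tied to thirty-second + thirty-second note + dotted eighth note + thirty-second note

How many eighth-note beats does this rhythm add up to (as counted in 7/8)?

One eighth-note beat = 4 thirty-second notes.
Convert each value to thirty-second notes: thirty-second note = 1; quarter = 8; eighth tied to thirty-second (eighth + thirty-second) = 5; thirty-second note = 1; dotted eighth note = 6; thirty-second note = 1.
Sum: 1 + 8 + 5 + 1 + 6 + 1 = 22.
22 ÷ 4 = 5.5 beats.

5.5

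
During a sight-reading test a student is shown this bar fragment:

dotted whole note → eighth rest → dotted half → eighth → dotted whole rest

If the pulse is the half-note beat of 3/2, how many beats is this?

One half-note beat = 4 eighth notes.
Working in eighth notes: dotted whole note = 12; eighth rest = 1; dotted half = 6; eighth = 1; dotted whole rest = 12.
Sum: 12 + 1 + 6 + 1 + 12 = 32.
32 ÷ 4 = 8 beats.

8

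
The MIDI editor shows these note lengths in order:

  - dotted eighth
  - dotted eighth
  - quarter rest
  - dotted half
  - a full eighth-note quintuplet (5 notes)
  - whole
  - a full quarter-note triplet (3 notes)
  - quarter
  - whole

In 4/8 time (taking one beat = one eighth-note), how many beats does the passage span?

One eighth-note beat = 2 sixteenth notes.
Working in sixteenth notes: dotted eighth = 3; dotted eighth = 3; quarter rest = 4; dotted half = 12; a full eighth-note quintuplet (5 notes) (five quintuplet eighths span one half) = 8; whole = 16; a full quarter-note triplet (3 notes) (three triplet quarters span one half) = 8; quarter = 4; whole = 16.
Sum: 3 + 3 + 4 + 12 + 8 + 16 + 8 + 4 + 16 = 74.
74 ÷ 2 = 37 beats.

37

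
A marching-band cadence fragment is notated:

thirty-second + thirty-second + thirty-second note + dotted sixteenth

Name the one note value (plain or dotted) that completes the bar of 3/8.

The bar of 3/8 = 12 thirty-second notes.
Express everything in thirty-second notes: thirty-second = 1; thirty-second = 1; thirty-second note = 1; dotted sixteenth = 3.
Total: 1 + 1 + 1 + 3 = 6.
Remaining: 12 − 6 = 6 thirty-second notes, which is a dotted eighth note.

dotted eighth note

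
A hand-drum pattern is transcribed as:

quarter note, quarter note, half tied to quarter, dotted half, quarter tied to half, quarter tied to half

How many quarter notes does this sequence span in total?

Express everything in quarter notes: quarter note = 1; quarter note = 1; half tied to quarter (half + quarter) = 3; dotted half = 3; quarter tied to half (quarter + half) = 3; quarter tied to half (quarter + half) = 3.
Altogether 1 + 1 + 3 + 3 + 3 + 3 = 14 quarter notes.

14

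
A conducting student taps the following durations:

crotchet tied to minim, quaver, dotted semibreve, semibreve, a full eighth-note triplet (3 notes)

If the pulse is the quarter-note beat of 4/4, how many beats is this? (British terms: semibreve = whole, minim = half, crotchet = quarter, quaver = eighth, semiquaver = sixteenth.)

One quarter-note beat = 2 eighth notes.
In eighth notes: crotchet tied to minim (crotchet + minim) = 6; quaver = 1; dotted semibreve = 12; semibreve = 8; a full eighth-note triplet (3 notes) (three triplet eighths span one quarter) = 2.
Altogether 6 + 1 + 12 + 8 + 2 = 29.
29 ÷ 2 = 14.5 beats.

14.5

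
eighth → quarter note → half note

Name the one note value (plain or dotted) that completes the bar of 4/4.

eighth note

The bar of 4/4 = 8 eighth notes.
Express everything in eighth notes: eighth = 1; quarter note = 2; half note = 4.
Sum: 1 + 2 + 4 = 7.
Remaining: 8 − 7 = 1 eighth note, which is a eighth note.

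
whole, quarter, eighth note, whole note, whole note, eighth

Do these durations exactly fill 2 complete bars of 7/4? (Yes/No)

Yes

One bar of 7/4 = 14 eighth notes, so 2 bars = 28.
Express everything in eighth notes: whole = 8; quarter = 2; eighth note = 1; whole note = 8; whole note = 8; eighth = 1.
Adding: 8 + 2 + 1 + 8 + 8 + 1 = 28.
28 equals 28, so the answer is Yes.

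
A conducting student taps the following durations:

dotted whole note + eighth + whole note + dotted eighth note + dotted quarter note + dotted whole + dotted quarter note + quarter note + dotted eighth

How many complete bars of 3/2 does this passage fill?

3

One bar of 3/2 = 24 sixteenth notes.
Convert each value to sixteenth notes: dotted whole note = 24; eighth = 2; whole note = 16; dotted eighth note = 3; dotted quarter note = 6; dotted whole = 24; dotted quarter note = 6; quarter note = 4; dotted eighth = 3.
Altogether 24 + 2 + 16 + 3 + 6 + 24 + 6 + 4 + 3 = 88.
88 ÷ 24 = 3 complete bars with 16 left over.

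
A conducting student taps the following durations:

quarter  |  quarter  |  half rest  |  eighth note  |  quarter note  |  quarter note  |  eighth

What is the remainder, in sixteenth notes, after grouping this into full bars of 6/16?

4

One bar of 6/16 = 3 eighth notes.
In eighth notes: quarter = 2; quarter = 2; half rest = 4; eighth note = 1; quarter note = 2; quarter note = 2; eighth = 1.
Altogether 2 + 2 + 4 + 1 + 2 + 2 + 1 = 14.
14 ÷ 3 = 4 complete bars with 2 eighth notes remaining = 4 sixteenth notes.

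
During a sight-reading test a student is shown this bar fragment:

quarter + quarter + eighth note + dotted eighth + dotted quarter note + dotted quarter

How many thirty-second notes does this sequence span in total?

50

Each duration in thirty-second notes: quarter = 8; quarter = 8; eighth note = 4; dotted eighth = 6; dotted quarter note = 12; dotted quarter = 12.
Adding: 8 + 8 + 4 + 6 + 12 + 12 = 50 thirty-second notes.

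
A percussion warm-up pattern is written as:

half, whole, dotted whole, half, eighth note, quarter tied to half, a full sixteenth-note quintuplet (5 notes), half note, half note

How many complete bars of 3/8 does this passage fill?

15

One bar of 3/8 = 3 eighth notes.
Convert each value to eighth notes: half = 4; whole = 8; dotted whole = 12; half = 4; eighth note = 1; quarter tied to half (quarter + half) = 6; a full sixteenth-note quintuplet (5 notes) (five quintuplet sixteenths span one quarter) = 2; half note = 4; half note = 4.
Sum: 4 + 8 + 12 + 4 + 1 + 6 + 2 + 4 + 4 = 45.
45 ÷ 3 = 15 complete bars with 0 left over.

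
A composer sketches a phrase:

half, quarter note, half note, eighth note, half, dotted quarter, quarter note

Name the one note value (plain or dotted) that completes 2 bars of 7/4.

2 bars of 7/4 = 28 eighth notes.
Express everything in eighth notes: half = 4; quarter note = 2; half note = 4; eighth note = 1; half = 4; dotted quarter = 3; quarter note = 2.
Altogether 4 + 2 + 4 + 1 + 4 + 3 + 2 = 20.
Remaining: 28 − 20 = 8 eighth notes, which is a whole note.

whole note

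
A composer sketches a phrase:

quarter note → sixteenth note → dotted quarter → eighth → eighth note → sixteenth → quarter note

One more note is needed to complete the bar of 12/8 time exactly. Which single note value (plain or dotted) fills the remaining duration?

The bar of 12/8 = 24 sixteenth notes.
Express everything in sixteenth notes: quarter note = 4; sixteenth note = 1; dotted quarter = 6; eighth = 2; eighth note = 2; sixteenth = 1; quarter note = 4.
Sum: 4 + 1 + 6 + 2 + 2 + 1 + 4 = 20.
Remaining: 24 − 20 = 4 sixteenth notes, which is a quarter note.

quarter note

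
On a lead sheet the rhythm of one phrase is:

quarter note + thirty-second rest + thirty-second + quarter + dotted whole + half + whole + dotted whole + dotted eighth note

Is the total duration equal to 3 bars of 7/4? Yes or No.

One bar of 7/4 = 56 thirty-second notes, so 3 bars = 168.
Convert each value to thirty-second notes: quarter note = 8; thirty-second rest = 1; thirty-second = 1; quarter = 8; dotted whole = 48; half = 16; whole = 32; dotted whole = 48; dotted eighth note = 6.
Total: 8 + 1 + 1 + 8 + 48 + 16 + 32 + 48 + 6 = 168.
168 equals 168, so the answer is Yes.

Yes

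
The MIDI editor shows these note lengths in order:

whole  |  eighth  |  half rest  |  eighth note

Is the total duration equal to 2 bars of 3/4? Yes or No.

No

One bar of 3/4 = 6 eighth notes, so 2 bars = 12.
Each duration in eighth notes: whole = 8; eighth = 1; half rest = 4; eighth note = 1.
Altogether 8 + 1 + 4 + 1 = 14.
14 exceeds 12, so the answer is No.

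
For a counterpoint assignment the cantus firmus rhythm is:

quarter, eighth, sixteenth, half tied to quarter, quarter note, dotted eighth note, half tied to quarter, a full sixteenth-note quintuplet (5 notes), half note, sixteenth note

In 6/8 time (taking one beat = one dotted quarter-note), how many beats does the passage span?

One dotted quarter-note beat = 6 sixteenth notes.
Working in sixteenth notes: quarter = 4; eighth = 2; sixteenth = 1; half tied to quarter (half + quarter) = 12; quarter note = 4; dotted eighth note = 3; half tied to quarter (half + quarter) = 12; a full sixteenth-note quintuplet (5 notes) (five quintuplet sixteenths span one quarter) = 4; half note = 8; sixteenth note = 1.
Sum: 4 + 2 + 1 + 12 + 4 + 3 + 12 + 4 + 8 + 1 = 51.
51 ÷ 6 = 8.5 beats.

8.5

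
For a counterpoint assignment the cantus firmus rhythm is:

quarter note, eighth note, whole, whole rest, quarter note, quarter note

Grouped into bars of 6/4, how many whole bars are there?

One bar of 6/4 = 12 eighth notes.
Each duration in eighth notes: quarter note = 2; eighth note = 1; whole = 8; whole rest = 8; quarter note = 2; quarter note = 2.
Altogether 2 + 1 + 8 + 8 + 2 + 2 = 23.
23 ÷ 12 = 1 complete bar with 11 left over.

1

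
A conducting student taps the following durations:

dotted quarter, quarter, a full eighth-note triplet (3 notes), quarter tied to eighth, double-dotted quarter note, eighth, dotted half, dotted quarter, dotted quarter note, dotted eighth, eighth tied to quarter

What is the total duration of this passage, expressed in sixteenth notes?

62

In sixteenth notes: dotted quarter = 6; quarter = 4; a full eighth-note triplet (3 notes) (three triplet eighths span one quarter) = 4; quarter tied to eighth (quarter + eighth) = 6; double-dotted quarter note = 7; eighth = 2; dotted half = 12; dotted quarter = 6; dotted quarter note = 6; dotted eighth = 3; eighth tied to quarter (eighth + quarter) = 6.
Total: 6 + 4 + 4 + 6 + 7 + 2 + 12 + 6 + 6 + 3 + 6 = 62 sixteenth notes.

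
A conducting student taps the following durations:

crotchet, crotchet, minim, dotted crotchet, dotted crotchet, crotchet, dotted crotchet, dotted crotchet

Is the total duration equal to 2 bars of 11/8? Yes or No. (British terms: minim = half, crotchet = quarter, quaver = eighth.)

Yes

One bar of 11/8 = 11 eighth notes, so 2 bars = 22.
Working in eighth notes: crotchet = 2; crotchet = 2; minim = 4; dotted crotchet = 3; dotted crotchet = 3; crotchet = 2; dotted crotchet = 3; dotted crotchet = 3.
Sum: 2 + 2 + 4 + 3 + 3 + 2 + 3 + 3 = 22.
22 equals 22, so the answer is Yes.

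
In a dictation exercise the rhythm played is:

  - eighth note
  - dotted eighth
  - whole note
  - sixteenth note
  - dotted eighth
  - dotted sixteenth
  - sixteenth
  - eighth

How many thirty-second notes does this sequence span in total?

59

Convert each value to thirty-second notes: eighth note = 4; dotted eighth = 6; whole note = 32; sixteenth note = 2; dotted eighth = 6; dotted sixteenth = 3; sixteenth = 2; eighth = 4.
Adding: 4 + 6 + 32 + 2 + 6 + 3 + 2 + 4 = 59 thirty-second notes.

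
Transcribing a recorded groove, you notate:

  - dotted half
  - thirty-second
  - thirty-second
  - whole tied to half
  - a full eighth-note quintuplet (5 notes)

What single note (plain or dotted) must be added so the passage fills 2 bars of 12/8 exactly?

2 bars of 12/8 = 96 thirty-second notes.
Working in thirty-second notes: dotted half = 24; thirty-second = 1; thirty-second = 1; whole tied to half (whole + half) = 48; a full eighth-note quintuplet (5 notes) (five quintuplet eighths span one half) = 16.
Total: 24 + 1 + 1 + 48 + 16 = 90.
Remaining: 96 − 90 = 6 thirty-second notes, which is a dotted eighth note.

dotted eighth note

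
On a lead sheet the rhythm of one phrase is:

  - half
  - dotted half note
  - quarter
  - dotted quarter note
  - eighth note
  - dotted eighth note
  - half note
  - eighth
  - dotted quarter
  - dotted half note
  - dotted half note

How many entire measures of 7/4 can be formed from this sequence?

2

One bar of 7/4 = 28 sixteenth notes.
Express everything in sixteenth notes: half = 8; dotted half note = 12; quarter = 4; dotted quarter note = 6; eighth note = 2; dotted eighth note = 3; half note = 8; eighth = 2; dotted quarter = 6; dotted half note = 12; dotted half note = 12.
Sum: 8 + 12 + 4 + 6 + 2 + 3 + 8 + 2 + 6 + 12 + 12 = 75.
75 ÷ 28 = 2 complete bars with 19 left over.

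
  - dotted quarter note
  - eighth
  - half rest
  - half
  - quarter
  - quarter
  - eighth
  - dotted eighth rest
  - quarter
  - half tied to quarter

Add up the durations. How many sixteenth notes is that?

53

Working in sixteenth notes: dotted quarter note = 6; eighth = 2; half rest = 8; half = 8; quarter = 4; quarter = 4; eighth = 2; dotted eighth rest = 3; quarter = 4; half tied to quarter (half + quarter) = 12.
Altogether 6 + 2 + 8 + 8 + 4 + 4 + 2 + 3 + 4 + 12 = 53 sixteenth notes.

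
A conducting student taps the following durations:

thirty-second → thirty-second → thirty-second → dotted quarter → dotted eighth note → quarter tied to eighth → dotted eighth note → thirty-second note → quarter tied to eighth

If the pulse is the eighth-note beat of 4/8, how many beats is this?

13

One eighth-note beat = 4 thirty-second notes.
Working in thirty-second notes: thirty-second = 1; thirty-second = 1; thirty-second = 1; dotted quarter = 12; dotted eighth note = 6; quarter tied to eighth (quarter + eighth) = 12; dotted eighth note = 6; thirty-second note = 1; quarter tied to eighth (quarter + eighth) = 12.
Sum: 1 + 1 + 1 + 12 + 6 + 12 + 6 + 1 + 12 = 52.
52 ÷ 4 = 13 beats.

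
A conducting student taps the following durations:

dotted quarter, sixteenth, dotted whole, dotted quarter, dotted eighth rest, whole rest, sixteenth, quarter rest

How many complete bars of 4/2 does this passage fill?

One bar of 4/2 = 32 sixteenth notes.
Working in sixteenth notes: dotted quarter = 6; sixteenth = 1; dotted whole = 24; dotted quarter = 6; dotted eighth rest = 3; whole rest = 16; sixteenth = 1; quarter rest = 4.
Adding: 6 + 1 + 24 + 6 + 3 + 16 + 1 + 4 = 61.
61 ÷ 32 = 1 complete bar with 29 left over.

1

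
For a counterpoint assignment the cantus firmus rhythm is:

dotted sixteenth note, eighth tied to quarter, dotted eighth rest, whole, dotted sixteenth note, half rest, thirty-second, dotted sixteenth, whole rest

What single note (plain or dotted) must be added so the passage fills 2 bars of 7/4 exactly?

eighth note

2 bars of 7/4 = 112 thirty-second notes.
Express everything in thirty-second notes: dotted sixteenth note = 3; eighth tied to quarter (eighth + quarter) = 12; dotted eighth rest = 6; whole = 32; dotted sixteenth note = 3; half rest = 16; thirty-second = 1; dotted sixteenth = 3; whole rest = 32.
Adding: 3 + 12 + 6 + 32 + 3 + 16 + 1 + 3 + 32 = 108.
Remaining: 112 − 108 = 4 thirty-second notes, which is a eighth note.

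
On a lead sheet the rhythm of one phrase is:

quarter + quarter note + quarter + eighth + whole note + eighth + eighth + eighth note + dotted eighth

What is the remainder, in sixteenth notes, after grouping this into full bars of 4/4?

One bar of 4/4 = 16 sixteenth notes.
Convert each value to sixteenth notes: quarter = 4; quarter note = 4; quarter = 4; eighth = 2; whole note = 16; eighth = 2; eighth = 2; eighth note = 2; dotted eighth = 3.
Adding: 4 + 4 + 4 + 2 + 16 + 2 + 2 + 2 + 3 = 39.
39 ÷ 16 = 2 complete bars with 7 sixteenth notes remaining.

7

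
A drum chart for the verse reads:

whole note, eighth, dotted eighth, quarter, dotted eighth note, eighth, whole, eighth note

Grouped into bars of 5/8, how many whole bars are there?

One bar of 5/8 = 10 sixteenth notes.
Working in sixteenth notes: whole note = 16; eighth = 2; dotted eighth = 3; quarter = 4; dotted eighth note = 3; eighth = 2; whole = 16; eighth note = 2.
Altogether 16 + 2 + 3 + 4 + 3 + 2 + 16 + 2 = 48.
48 ÷ 10 = 4 complete bars with 8 left over.

4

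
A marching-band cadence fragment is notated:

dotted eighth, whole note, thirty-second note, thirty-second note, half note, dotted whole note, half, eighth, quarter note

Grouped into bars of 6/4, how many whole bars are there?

2

One bar of 6/4 = 48 thirty-second notes.
In thirty-second notes: dotted eighth = 6; whole note = 32; thirty-second note = 1; thirty-second note = 1; half note = 16; dotted whole note = 48; half = 16; eighth = 4; quarter note = 8.
Total: 6 + 32 + 1 + 1 + 16 + 48 + 16 + 4 + 8 = 132.
132 ÷ 48 = 2 complete bars with 36 left over.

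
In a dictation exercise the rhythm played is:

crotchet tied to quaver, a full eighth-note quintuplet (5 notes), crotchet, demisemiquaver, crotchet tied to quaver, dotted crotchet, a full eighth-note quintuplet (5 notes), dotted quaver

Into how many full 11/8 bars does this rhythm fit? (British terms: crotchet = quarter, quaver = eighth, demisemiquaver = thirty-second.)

1

One bar of 11/8 = 44 thirty-second notes.
Convert each value to thirty-second notes: crotchet tied to quaver (crotchet + quaver) = 12; a full eighth-note quintuplet (5 notes) (five quintuplet eighths span one half) = 16; crotchet = 8; demisemiquaver = 1; crotchet tied to quaver (crotchet + quaver) = 12; dotted crotchet = 12; a full eighth-note quintuplet (5 notes) (five quintuplet eighths span one half) = 16; dotted quaver = 6.
Adding: 12 + 16 + 8 + 1 + 12 + 12 + 16 + 6 = 83.
83 ÷ 44 = 1 complete bar with 39 left over.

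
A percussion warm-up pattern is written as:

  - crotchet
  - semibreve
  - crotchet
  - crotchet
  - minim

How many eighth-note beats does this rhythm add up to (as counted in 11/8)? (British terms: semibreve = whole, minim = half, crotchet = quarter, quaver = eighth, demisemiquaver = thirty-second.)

One eighth-note beat = 2 sixteenth notes.
Express everything in sixteenth notes: crotchet = 4; semibreve = 16; crotchet = 4; crotchet = 4; minim = 8.
Total: 4 + 16 + 4 + 4 + 8 = 36.
36 ÷ 2 = 18 beats.

18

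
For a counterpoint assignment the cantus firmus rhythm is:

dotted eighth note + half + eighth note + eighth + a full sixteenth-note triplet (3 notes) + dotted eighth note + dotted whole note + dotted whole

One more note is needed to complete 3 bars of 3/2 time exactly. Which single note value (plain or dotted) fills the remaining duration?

quarter note

3 bars of 3/2 = 72 sixteenth notes.
In sixteenth notes: dotted eighth note = 3; half = 8; eighth note = 2; eighth = 2; a full sixteenth-note triplet (3 notes) (three triplet sixteenths span one eighth) = 2; dotted eighth note = 3; dotted whole note = 24; dotted whole = 24.
Total: 3 + 8 + 2 + 2 + 2 + 3 + 24 + 24 = 68.
Remaining: 72 − 68 = 4 sixteenth notes, which is a quarter note.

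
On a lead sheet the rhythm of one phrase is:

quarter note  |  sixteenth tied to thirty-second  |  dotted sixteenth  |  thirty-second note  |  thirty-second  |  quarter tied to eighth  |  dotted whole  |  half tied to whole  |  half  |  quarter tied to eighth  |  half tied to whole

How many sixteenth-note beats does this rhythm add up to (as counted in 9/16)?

One sixteenth-note beat = 2 thirty-second notes.
In thirty-second notes: quarter note = 8; sixteenth tied to thirty-second (sixteenth + thirty-second) = 3; dotted sixteenth = 3; thirty-second note = 1; thirty-second = 1; quarter tied to eighth (quarter + eighth) = 12; dotted whole = 48; half tied to whole (half + whole) = 48; half = 16; quarter tied to eighth (quarter + eighth) = 12; half tied to whole (half + whole) = 48.
Total: 8 + 3 + 3 + 1 + 1 + 12 + 48 + 48 + 16 + 12 + 48 = 200.
200 ÷ 2 = 100 beats.

100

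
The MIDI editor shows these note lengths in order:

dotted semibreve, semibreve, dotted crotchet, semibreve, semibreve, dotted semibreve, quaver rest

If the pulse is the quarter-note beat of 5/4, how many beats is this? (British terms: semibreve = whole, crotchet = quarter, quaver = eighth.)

26

One quarter-note beat = 2 eighth notes.
In eighth notes: dotted semibreve = 12; semibreve = 8; dotted crotchet = 3; semibreve = 8; semibreve = 8; dotted semibreve = 12; quaver rest = 1.
Sum: 12 + 8 + 3 + 8 + 8 + 12 + 1 = 52.
52 ÷ 2 = 26 beats.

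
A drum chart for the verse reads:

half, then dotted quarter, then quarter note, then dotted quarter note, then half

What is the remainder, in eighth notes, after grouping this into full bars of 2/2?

0

One bar of 2/2 = 8 eighth notes.
Convert each value to eighth notes: half = 4; dotted quarter = 3; quarter note = 2; dotted quarter note = 3; half = 4.
Adding: 4 + 3 + 2 + 3 + 4 = 16.
16 ÷ 8 = 2 complete bars with 0 eighth notes remaining.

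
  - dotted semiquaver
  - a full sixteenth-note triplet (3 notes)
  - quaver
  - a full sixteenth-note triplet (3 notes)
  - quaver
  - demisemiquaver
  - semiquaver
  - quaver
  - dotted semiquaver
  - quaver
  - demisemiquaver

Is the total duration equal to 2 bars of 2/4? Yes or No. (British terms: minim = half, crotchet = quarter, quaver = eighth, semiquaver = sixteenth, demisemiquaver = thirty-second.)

No

One bar of 2/4 = 16 thirty-second notes, so 2 bars = 32.
Convert each value to thirty-second notes: dotted semiquaver = 3; a full sixteenth-note triplet (3 notes) (three triplet sixteenths span one eighth) = 4; quaver = 4; a full sixteenth-note triplet (3 notes) (three triplet sixteenths span one eighth) = 4; quaver = 4; demisemiquaver = 1; semiquaver = 2; quaver = 4; dotted semiquaver = 3; quaver = 4; demisemiquaver = 1.
Altogether 3 + 4 + 4 + 4 + 4 + 1 + 2 + 4 + 3 + 4 + 1 = 34.
34 exceeds 32, so the answer is No.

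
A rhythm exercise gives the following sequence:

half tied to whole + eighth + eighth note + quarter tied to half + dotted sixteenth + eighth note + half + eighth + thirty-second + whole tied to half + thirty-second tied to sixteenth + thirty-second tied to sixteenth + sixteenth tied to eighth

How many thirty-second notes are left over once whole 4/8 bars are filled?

8

One bar of 4/8 = 16 thirty-second notes.
Working in thirty-second notes: half tied to whole (half + whole) = 48; eighth = 4; eighth note = 4; quarter tied to half (quarter + half) = 24; dotted sixteenth = 3; eighth note = 4; half = 16; eighth = 4; thirty-second = 1; whole tied to half (whole + half) = 48; thirty-second tied to sixteenth (thirty-second + sixteenth) = 3; thirty-second tied to sixteenth (thirty-second + sixteenth) = 3; sixteenth tied to eighth (sixteenth + eighth) = 6.
Total: 48 + 4 + 4 + 24 + 3 + 4 + 16 + 4 + 1 + 48 + 3 + 3 + 6 = 168.
168 ÷ 16 = 10 complete bars with 8 thirty-second notes remaining.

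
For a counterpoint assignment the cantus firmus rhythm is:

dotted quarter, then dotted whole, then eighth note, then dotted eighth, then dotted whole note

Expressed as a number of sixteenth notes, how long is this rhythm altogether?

Each duration in sixteenth notes: dotted quarter = 6; dotted whole = 24; eighth note = 2; dotted eighth = 3; dotted whole note = 24.
Adding: 6 + 24 + 2 + 3 + 24 = 59 sixteenth notes.

59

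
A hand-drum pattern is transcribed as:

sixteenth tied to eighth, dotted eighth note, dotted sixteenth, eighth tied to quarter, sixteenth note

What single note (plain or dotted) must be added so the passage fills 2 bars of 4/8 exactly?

dotted sixteenth note

2 bars of 4/8 = 32 thirty-second notes.
Each duration in thirty-second notes: sixteenth tied to eighth (sixteenth + eighth) = 6; dotted eighth note = 6; dotted sixteenth = 3; eighth tied to quarter (eighth + quarter) = 12; sixteenth note = 2.
Adding: 6 + 6 + 3 + 12 + 2 = 29.
Remaining: 32 − 29 = 3 thirty-second notes, which is a dotted sixteenth note.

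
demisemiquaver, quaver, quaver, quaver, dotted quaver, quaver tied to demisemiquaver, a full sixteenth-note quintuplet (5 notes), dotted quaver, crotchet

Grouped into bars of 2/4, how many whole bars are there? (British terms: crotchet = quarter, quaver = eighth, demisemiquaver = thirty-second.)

One bar of 2/4 = 16 thirty-second notes.
Express everything in thirty-second notes: demisemiquaver = 1; quaver = 4; quaver = 4; quaver = 4; dotted quaver = 6; quaver tied to demisemiquaver (quaver + demisemiquaver) = 5; a full sixteenth-note quintuplet (5 notes) (five quintuplet sixteenths span one quarter) = 8; dotted quaver = 6; crotchet = 8.
Total: 1 + 4 + 4 + 4 + 6 + 5 + 8 + 6 + 8 = 46.
46 ÷ 16 = 2 complete bars with 14 left over.

2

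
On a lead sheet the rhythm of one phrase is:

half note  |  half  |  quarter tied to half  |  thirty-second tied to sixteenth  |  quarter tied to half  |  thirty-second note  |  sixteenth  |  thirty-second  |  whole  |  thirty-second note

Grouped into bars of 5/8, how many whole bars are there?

One bar of 5/8 = 20 thirty-second notes.
Each duration in thirty-second notes: half note = 16; half = 16; quarter tied to half (quarter + half) = 24; thirty-second tied to sixteenth (thirty-second + sixteenth) = 3; quarter tied to half (quarter + half) = 24; thirty-second note = 1; sixteenth = 2; thirty-second = 1; whole = 32; thirty-second note = 1.
Adding: 16 + 16 + 24 + 3 + 24 + 1 + 2 + 1 + 32 + 1 = 120.
120 ÷ 20 = 6 complete bars with 0 left over.

6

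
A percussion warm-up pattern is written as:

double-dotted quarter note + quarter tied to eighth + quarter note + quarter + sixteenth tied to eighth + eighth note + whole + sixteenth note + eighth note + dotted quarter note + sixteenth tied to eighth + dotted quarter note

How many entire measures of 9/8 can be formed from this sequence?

3

One bar of 9/8 = 18 sixteenth notes.
In sixteenth notes: double-dotted quarter note = 7; quarter tied to eighth (quarter + eighth) = 6; quarter note = 4; quarter = 4; sixteenth tied to eighth (sixteenth + eighth) = 3; eighth note = 2; whole = 16; sixteenth note = 1; eighth note = 2; dotted quarter note = 6; sixteenth tied to eighth (sixteenth + eighth) = 3; dotted quarter note = 6.
Sum: 7 + 6 + 4 + 4 + 3 + 2 + 16 + 1 + 2 + 6 + 3 + 6 = 60.
60 ÷ 18 = 3 complete bars with 6 left over.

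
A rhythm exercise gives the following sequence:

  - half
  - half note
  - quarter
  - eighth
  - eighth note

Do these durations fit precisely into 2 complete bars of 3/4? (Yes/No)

Yes

One bar of 3/4 = 6 eighth notes, so 2 bars = 12.
Convert each value to eighth notes: half = 4; half note = 4; quarter = 2; eighth = 1; eighth note = 1.
Adding: 4 + 4 + 2 + 1 + 1 = 12.
12 equals 12, so the answer is Yes.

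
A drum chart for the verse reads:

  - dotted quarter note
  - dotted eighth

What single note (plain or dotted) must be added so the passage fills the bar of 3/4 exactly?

dotted eighth note

The bar of 3/4 = 12 sixteenth notes.
Each duration in sixteenth notes: dotted quarter note = 6; dotted eighth = 3.
Adding: 6 + 3 = 9.
Remaining: 12 − 9 = 3 sixteenth notes, which is a dotted eighth note.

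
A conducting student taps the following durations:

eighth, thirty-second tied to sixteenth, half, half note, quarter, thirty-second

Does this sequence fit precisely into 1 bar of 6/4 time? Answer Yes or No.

One bar of 6/4 = 48 thirty-second notes.
Convert each value to thirty-second notes: eighth = 4; thirty-second tied to sixteenth (thirty-second + sixteenth) = 3; half = 16; half note = 16; quarter = 8; thirty-second = 1.
Altogether 4 + 3 + 16 + 16 + 8 + 1 = 48.
48 equals 48, so the answer is Yes.

Yes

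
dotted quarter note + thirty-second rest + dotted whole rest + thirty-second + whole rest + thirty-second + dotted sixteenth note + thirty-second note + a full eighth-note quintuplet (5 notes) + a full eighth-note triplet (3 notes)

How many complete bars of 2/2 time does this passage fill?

One bar of 2/2 = 32 thirty-second notes.
Each duration in thirty-second notes: dotted quarter note = 12; thirty-second rest = 1; dotted whole rest = 48; thirty-second = 1; whole rest = 32; thirty-second = 1; dotted sixteenth note = 3; thirty-second note = 1; a full eighth-note quintuplet (5 notes) (five quintuplet eighths span one half) = 16; a full eighth-note triplet (3 notes) (three triplet eighths span one quarter) = 8.
Sum: 12 + 1 + 48 + 1 + 32 + 1 + 3 + 1 + 16 + 8 = 123.
123 ÷ 32 = 3 complete bars with 27 left over.

3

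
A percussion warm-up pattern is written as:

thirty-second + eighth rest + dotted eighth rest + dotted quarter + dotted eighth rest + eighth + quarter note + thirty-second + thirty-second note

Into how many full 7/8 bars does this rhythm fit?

1

One bar of 7/8 = 28 thirty-second notes.
Convert each value to thirty-second notes: thirty-second = 1; eighth rest = 4; dotted eighth rest = 6; dotted quarter = 12; dotted eighth rest = 6; eighth = 4; quarter note = 8; thirty-second = 1; thirty-second note = 1.
Altogether 1 + 4 + 6 + 12 + 6 + 4 + 8 + 1 + 1 = 43.
43 ÷ 28 = 1 complete bar with 15 left over.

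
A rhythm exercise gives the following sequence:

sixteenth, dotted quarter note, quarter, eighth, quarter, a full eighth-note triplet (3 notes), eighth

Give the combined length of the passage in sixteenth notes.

Working in sixteenth notes: sixteenth = 1; dotted quarter note = 6; quarter = 4; eighth = 2; quarter = 4; a full eighth-note triplet (3 notes) (three triplet eighths span one quarter) = 4; eighth = 2.
Altogether 1 + 6 + 4 + 2 + 4 + 4 + 2 = 23 sixteenth notes.

23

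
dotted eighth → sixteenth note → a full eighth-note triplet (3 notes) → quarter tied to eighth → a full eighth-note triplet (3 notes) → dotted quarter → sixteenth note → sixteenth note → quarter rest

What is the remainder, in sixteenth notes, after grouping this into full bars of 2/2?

One bar of 2/2 = 16 sixteenth notes.
In sixteenth notes: dotted eighth = 3; sixteenth note = 1; a full eighth-note triplet (3 notes) (three triplet eighths span one quarter) = 4; quarter tied to eighth (quarter + eighth) = 6; a full eighth-note triplet (3 notes) (three triplet eighths span one quarter) = 4; dotted quarter = 6; sixteenth note = 1; sixteenth note = 1; quarter rest = 4.
Altogether 3 + 1 + 4 + 6 + 4 + 6 + 1 + 1 + 4 = 30.
30 ÷ 16 = 1 complete bar with 14 sixteenth notes remaining.

14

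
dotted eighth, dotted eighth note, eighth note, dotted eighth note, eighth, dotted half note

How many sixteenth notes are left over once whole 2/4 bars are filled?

One bar of 2/4 = 8 sixteenth notes.
Express everything in sixteenth notes: dotted eighth = 3; dotted eighth note = 3; eighth note = 2; dotted eighth note = 3; eighth = 2; dotted half note = 12.
Sum: 3 + 3 + 2 + 3 + 2 + 12 = 25.
25 ÷ 8 = 3 complete bars with 1 sixteenth note remaining.

1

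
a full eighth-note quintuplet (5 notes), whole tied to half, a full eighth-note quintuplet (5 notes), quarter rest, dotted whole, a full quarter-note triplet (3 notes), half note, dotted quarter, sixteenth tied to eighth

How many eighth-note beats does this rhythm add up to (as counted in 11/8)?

46.5

One eighth-note beat = 2 sixteenth notes.
Working in sixteenth notes: a full eighth-note quintuplet (5 notes) (five quintuplet eighths span one half) = 8; whole tied to half (whole + half) = 24; a full eighth-note quintuplet (5 notes) (five quintuplet eighths span one half) = 8; quarter rest = 4; dotted whole = 24; a full quarter-note triplet (3 notes) (three triplet quarters span one half) = 8; half note = 8; dotted quarter = 6; sixteenth tied to eighth (sixteenth + eighth) = 3.
Total: 8 + 24 + 8 + 4 + 24 + 8 + 8 + 6 + 3 = 93.
93 ÷ 2 = 46.5 beats.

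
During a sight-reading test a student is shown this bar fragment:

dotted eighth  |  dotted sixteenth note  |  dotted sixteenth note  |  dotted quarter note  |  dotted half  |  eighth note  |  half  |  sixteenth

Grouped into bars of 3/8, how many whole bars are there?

5

One bar of 3/8 = 12 thirty-second notes.
Working in thirty-second notes: dotted eighth = 6; dotted sixteenth note = 3; dotted sixteenth note = 3; dotted quarter note = 12; dotted half = 24; eighth note = 4; half = 16; sixteenth = 2.
Altogether 6 + 3 + 3 + 12 + 24 + 4 + 16 + 2 = 70.
70 ÷ 12 = 5 complete bars with 10 left over.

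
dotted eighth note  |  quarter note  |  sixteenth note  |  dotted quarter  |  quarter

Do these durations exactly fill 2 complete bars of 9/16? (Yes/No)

One bar of 9/16 = 9 sixteenth notes, so 2 bars = 18.
Working in sixteenth notes: dotted eighth note = 3; quarter note = 4; sixteenth note = 1; dotted quarter = 6; quarter = 4.
Altogether 3 + 4 + 1 + 6 + 4 = 18.
18 equals 18, so the answer is Yes.

Yes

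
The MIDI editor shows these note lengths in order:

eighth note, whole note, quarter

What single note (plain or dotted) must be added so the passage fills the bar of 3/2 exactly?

eighth note

The bar of 3/2 = 12 eighth notes.
Each duration in eighth notes: eighth note = 1; whole note = 8; quarter = 2.
Sum: 1 + 8 + 2 = 11.
Remaining: 12 − 11 = 1 eighth note, which is a eighth note.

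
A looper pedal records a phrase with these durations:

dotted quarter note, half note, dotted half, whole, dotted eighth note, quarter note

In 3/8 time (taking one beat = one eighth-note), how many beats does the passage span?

One eighth-note beat = 2 sixteenth notes.
Convert each value to sixteenth notes: dotted quarter note = 6; half note = 8; dotted half = 12; whole = 16; dotted eighth note = 3; quarter note = 4.
Adding: 6 + 8 + 12 + 16 + 3 + 4 = 49.
49 ÷ 2 = 24.5 beats.

24.5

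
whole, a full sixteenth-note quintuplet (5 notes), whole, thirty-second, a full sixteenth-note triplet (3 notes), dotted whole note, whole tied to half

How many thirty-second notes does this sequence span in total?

173

In thirty-second notes: whole = 32; a full sixteenth-note quintuplet (5 notes) (five quintuplet sixteenths span one quarter) = 8; whole = 32; thirty-second = 1; a full sixteenth-note triplet (3 notes) (three triplet sixteenths span one eighth) = 4; dotted whole note = 48; whole tied to half (whole + half) = 48.
Altogether 32 + 8 + 32 + 1 + 4 + 48 + 48 = 173 thirty-second notes.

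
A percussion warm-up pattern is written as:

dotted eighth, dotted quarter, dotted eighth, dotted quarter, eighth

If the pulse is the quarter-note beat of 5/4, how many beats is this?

One quarter-note beat = 4 sixteenth notes.
Convert each value to sixteenth notes: dotted eighth = 3; dotted quarter = 6; dotted eighth = 3; dotted quarter = 6; eighth = 2.
Adding: 3 + 6 + 3 + 6 + 2 = 20.
20 ÷ 4 = 5 beats.

5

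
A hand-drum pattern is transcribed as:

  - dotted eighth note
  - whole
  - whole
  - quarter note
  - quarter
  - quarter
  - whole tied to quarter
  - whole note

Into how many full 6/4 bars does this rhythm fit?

One bar of 6/4 = 24 sixteenth notes.
Convert each value to sixteenth notes: dotted eighth note = 3; whole = 16; whole = 16; quarter note = 4; quarter = 4; quarter = 4; whole tied to quarter (whole + quarter) = 20; whole note = 16.
Sum: 3 + 16 + 16 + 4 + 4 + 4 + 20 + 16 = 83.
83 ÷ 24 = 3 complete bars with 11 left over.

3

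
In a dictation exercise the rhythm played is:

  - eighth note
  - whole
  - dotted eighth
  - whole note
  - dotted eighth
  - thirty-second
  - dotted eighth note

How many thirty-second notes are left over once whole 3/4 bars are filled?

One bar of 3/4 = 24 thirty-second notes.
Each duration in thirty-second notes: eighth note = 4; whole = 32; dotted eighth = 6; whole note = 32; dotted eighth = 6; thirty-second = 1; dotted eighth note = 6.
Altogether 4 + 32 + 6 + 32 + 6 + 1 + 6 = 87.
87 ÷ 24 = 3 complete bars with 15 thirty-second notes remaining.

15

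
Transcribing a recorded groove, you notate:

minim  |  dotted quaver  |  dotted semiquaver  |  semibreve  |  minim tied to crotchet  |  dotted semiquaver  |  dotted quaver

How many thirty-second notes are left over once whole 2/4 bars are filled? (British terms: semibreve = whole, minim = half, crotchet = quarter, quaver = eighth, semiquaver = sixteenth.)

One bar of 2/4 = 16 thirty-second notes.
Convert each value to thirty-second notes: minim = 16; dotted quaver = 6; dotted semiquaver = 3; semibreve = 32; minim tied to crotchet (minim + crotchet) = 24; dotted semiquaver = 3; dotted quaver = 6.
Altogether 16 + 6 + 3 + 32 + 24 + 3 + 6 = 90.
90 ÷ 16 = 5 complete bars with 10 thirty-second notes remaining.

10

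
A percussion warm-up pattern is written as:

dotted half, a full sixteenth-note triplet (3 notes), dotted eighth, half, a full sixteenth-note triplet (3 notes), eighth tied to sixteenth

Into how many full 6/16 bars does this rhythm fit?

5

One bar of 6/16 = 6 sixteenth notes.
Each duration in sixteenth notes: dotted half = 12; a full sixteenth-note triplet (3 notes) (three triplet sixteenths span one eighth) = 2; dotted eighth = 3; half = 8; a full sixteenth-note triplet (3 notes) (three triplet sixteenths span one eighth) = 2; eighth tied to sixteenth (eighth + sixteenth) = 3.
Altogether 12 + 2 + 3 + 8 + 2 + 3 = 30.
30 ÷ 6 = 5 complete bars with 0 left over.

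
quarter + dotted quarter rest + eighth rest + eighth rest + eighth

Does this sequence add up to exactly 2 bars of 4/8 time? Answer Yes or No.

One bar of 4/8 = 4 eighth notes, so 2 bars = 8.
Convert each value to eighth notes: quarter = 2; dotted quarter rest = 3; eighth rest = 1; eighth rest = 1; eighth = 1.
Sum: 2 + 3 + 1 + 1 + 1 = 8.
8 equals 8, so the answer is Yes.

Yes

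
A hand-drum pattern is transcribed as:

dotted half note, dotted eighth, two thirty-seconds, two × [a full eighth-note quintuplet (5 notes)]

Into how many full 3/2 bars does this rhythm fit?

One bar of 3/2 = 48 thirty-second notes.
Express everything in thirty-second notes: dotted half note = 24; dotted eighth = 6; thirty-second = 1; thirty-second = 1; a full eighth-note quintuplet (5 notes) (five quintuplet eighths span one half) = 16; a full eighth-note quintuplet (5 notes) (five quintuplet eighths span one half) = 16.
Sum: 24 + 6 + 1 + 1 + 16 + 16 = 64.
64 ÷ 48 = 1 complete bar with 16 left over.

1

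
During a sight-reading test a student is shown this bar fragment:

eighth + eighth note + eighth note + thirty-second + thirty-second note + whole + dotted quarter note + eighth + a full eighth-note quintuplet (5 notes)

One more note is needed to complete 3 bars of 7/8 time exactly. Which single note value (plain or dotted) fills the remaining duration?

3 bars of 7/8 = 84 thirty-second notes.
Express everything in thirty-second notes: eighth = 4; eighth note = 4; eighth note = 4; thirty-second = 1; thirty-second note = 1; whole = 32; dotted quarter note = 12; eighth = 4; a full eighth-note quintuplet (5 notes) (five quintuplet eighths span one half) = 16.
Adding: 4 + 4 + 4 + 1 + 1 + 32 + 12 + 4 + 16 = 78.
Remaining: 84 − 78 = 6 thirty-second notes, which is a dotted eighth note.

dotted eighth note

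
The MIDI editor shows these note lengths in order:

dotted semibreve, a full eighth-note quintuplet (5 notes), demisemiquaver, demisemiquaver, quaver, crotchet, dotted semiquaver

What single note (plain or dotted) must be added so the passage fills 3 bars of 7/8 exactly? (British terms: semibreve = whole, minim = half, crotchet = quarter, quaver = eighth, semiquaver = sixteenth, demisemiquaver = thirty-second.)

dotted sixteenth note

3 bars of 7/8 = 84 thirty-second notes.
In thirty-second notes: dotted semibreve = 48; a full eighth-note quintuplet (5 notes) (five quintuplet eighths span one half) = 16; demisemiquaver = 1; demisemiquaver = 1; quaver = 4; crotchet = 8; dotted semiquaver = 3.
Sum: 48 + 16 + 1 + 1 + 4 + 8 + 3 = 81.
Remaining: 84 − 81 = 3 thirty-second notes, which is a dotted sixteenth note.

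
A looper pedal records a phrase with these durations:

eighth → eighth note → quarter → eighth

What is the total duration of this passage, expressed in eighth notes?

5

In eighth notes: eighth = 1; eighth note = 1; quarter = 2; eighth = 1.
Total: 1 + 1 + 2 + 1 = 5 eighth notes.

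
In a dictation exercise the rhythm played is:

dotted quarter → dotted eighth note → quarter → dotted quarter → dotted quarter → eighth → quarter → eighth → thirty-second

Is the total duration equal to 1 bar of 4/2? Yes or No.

One bar of 4/2 = 64 thirty-second notes.
Express everything in thirty-second notes: dotted quarter = 12; dotted eighth note = 6; quarter = 8; dotted quarter = 12; dotted quarter = 12; eighth = 4; quarter = 8; eighth = 4; thirty-second = 1.
Altogether 12 + 6 + 8 + 12 + 12 + 4 + 8 + 4 + 1 = 67.
67 exceeds 64, so the answer is No.

No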